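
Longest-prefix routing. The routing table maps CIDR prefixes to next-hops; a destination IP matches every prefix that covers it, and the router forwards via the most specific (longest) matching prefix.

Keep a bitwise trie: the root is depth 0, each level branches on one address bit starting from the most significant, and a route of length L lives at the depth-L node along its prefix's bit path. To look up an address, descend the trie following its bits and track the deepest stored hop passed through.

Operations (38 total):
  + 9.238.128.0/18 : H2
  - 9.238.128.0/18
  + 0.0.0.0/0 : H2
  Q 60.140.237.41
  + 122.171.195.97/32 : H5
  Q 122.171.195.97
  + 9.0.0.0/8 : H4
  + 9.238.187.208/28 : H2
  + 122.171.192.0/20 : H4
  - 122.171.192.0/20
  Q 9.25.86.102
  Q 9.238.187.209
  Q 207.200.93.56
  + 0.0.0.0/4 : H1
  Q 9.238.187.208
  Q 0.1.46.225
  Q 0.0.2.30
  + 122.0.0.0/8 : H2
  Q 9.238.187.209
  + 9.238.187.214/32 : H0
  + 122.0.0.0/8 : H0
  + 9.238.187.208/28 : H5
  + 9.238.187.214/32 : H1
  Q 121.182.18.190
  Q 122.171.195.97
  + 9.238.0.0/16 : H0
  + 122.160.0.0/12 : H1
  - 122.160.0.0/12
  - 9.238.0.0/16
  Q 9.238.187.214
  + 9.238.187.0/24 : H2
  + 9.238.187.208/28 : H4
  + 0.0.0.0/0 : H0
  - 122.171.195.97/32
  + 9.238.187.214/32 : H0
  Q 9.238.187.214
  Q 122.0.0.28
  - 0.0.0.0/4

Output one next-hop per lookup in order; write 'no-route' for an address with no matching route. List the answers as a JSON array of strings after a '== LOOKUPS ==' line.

Apply in order:
  + 9.238.128.0/18 (H2) depth=18
  del 9.238.128.0/18 (clear depth 18)
  + 0.0.0.0/0 (H2) depth=0
  ? 60.140.237.41  path d0:H2→d1:-→d2:-  best=H2
  + 122.171.195.97/32 (H5) depth=32
  ? 122.171.195.97  path d0:H2→d1:-→d2:-→d3:-→d4:-→d5:-→d6:-→d7:-→d8:-→d9:-→d10:-→d11:-→d12:-→d13:-→d14:-→d15:-→d16:-→d17:-→d18:-→d19:-→d20:-→d21:-→d22:-→d23:-→d24:-→d25:-→d26:-→d27:-→d28:-→d29:-→d30:-→d31:-→d32:H5  best=H5
  + 9.0.0.0/8 (H4) depth=8
  + 9.238.187.208/28 (H2) depth=28
  + 122.171.192.0/20 (H4) depth=20
  del 122.171.192.0/20 (clear depth 20)
  ? 9.25.86.102  path d0:H2→d1:-→d2:-→d3:-→d4:-→d5:-→d6:-→d7:-→d8:H4  best=H4
  ? 9.238.187.209  path d0:H2→d1:-→d2:-→d3:-→d4:-→d5:-→d6:-→d7:-→d8:H4→d9:-→d10:-→d11:-→d12:-→d13:-→d14:-→d15:-→d16:-→d17:-→d18:-→d19:-→d20:-→d21:-→d22:-→d23:-→d24:-→d25:-→d26:-→d27:-→d28:H2  best=H2
  ? 207.200.93.56  path d0:H2  best=H2
  + 0.0.0.0/4 (H1) depth=4
  ? 9.238.187.208  path d0:H2→d1:-→d2:-→d3:-→d4:H1→d5:-→d6:-→d7:-→d8:H4→d9:-→d10:-→d11:-→d12:-→d13:-→d14:-→d15:-→d16:-→d17:-→d18:-→d19:-→d20:-→d21:-→d22:-→d23:-→d24:-→d25:-→d26:-→d27:-→d28:H2  best=H2
  ? 0.1.46.225  path d0:H2→d1:-→d2:-→d3:-→d4:H1  best=H1
  ? 0.0.2.30  path d0:H2→d1:-→d2:-→d3:-→d4:H1  best=H1
  + 122.0.0.0/8 (H2) depth=8
  ? 9.238.187.209  path d0:H2→d1:-→d2:-→d3:-→d4:H1→d5:-→d6:-→d7:-→d8:H4→d9:-→d10:-→d11:-→d12:-→d13:-→d14:-→d15:-→d16:-→d17:-→d18:-→d19:-→d20:-→d21:-→d22:-→d23:-→d24:-→d25:-→d26:-→d27:-→d28:H2  best=H2
  + 9.238.187.214/32 (H0) depth=32
  + 122.0.0.0/8 (H0) depth=8
  + 9.238.187.208/28 (H5) depth=28
  + 9.238.187.214/32 (H1) depth=32
  ? 121.182.18.190  path d0:H2→d1:-→d2:-→d3:-→d4:-→d5:-→d6:-  best=H2
  ? 122.171.195.97  path d0:H2→d1:-→d2:-→d3:-→d4:-→d5:-→d6:-→d7:-→d8:H0→d9:-→d10:-→d11:-→d12:-→d13:-→d14:-→d15:-→d16:-→d17:-→d18:-→d19:-→d20:-→d21:-→d22:-→d23:-→d24:-→d25:-→d26:-→d27:-→d28:-→d29:-→d30:-→d31:-→d32:H5  best=H5
  + 9.238.0.0/16 (H0) depth=16
  + 122.160.0.0/12 (H1) depth=12
  del 122.160.0.0/12 (clear depth 12)
  del 9.238.0.0/16 (clear depth 16)
  ? 9.238.187.214  path d0:H2→d1:-→d2:-→d3:-→d4:H1→d5:-→d6:-→d7:-→d8:H4→d9:-→d10:-→d11:-→d12:-→d13:-→d14:-→d15:-→d16:-→d17:-→d18:-→d19:-→d20:-→d21:-→d22:-→d23:-→d24:-→d25:-→d26:-→d27:-→d28:H5→d29:-→d30:-→d31:-→d32:H1  best=H1
  + 9.238.187.0/24 (H2) depth=24
  + 9.238.187.208/28 (H4) depth=28
  + 0.0.0.0/0 (H0) depth=0
  del 122.171.195.97/32 (clear depth 32)
  + 9.238.187.214/32 (H0) depth=32
  ? 9.238.187.214  path d0:H0→d1:-→d2:-→d3:-→d4:H1→d5:-→d6:-→d7:-→d8:H4→d9:-→d10:-→d11:-→d12:-→d13:-→d14:-→d15:-→d16:-→d17:-→d18:-→d19:-→d20:-→d21:-→d22:-→d23:-→d24:H2→d25:-→d26:-→d27:-→d28:H4→d29:-→d30:-→d31:-→d32:H0  best=H0
  ? 122.0.0.28  path d0:H0→d1:-→d2:-→d3:-→d4:-→d5:-→d6:-→d7:-→d8:H0  best=H0
  del 0.0.0.0/4 (clear depth 4)

== LOOKUPS ==
["H2","H5","H4","H2","H2","H2","H1","H1","H2","H2","H5","H1","H0","H0"]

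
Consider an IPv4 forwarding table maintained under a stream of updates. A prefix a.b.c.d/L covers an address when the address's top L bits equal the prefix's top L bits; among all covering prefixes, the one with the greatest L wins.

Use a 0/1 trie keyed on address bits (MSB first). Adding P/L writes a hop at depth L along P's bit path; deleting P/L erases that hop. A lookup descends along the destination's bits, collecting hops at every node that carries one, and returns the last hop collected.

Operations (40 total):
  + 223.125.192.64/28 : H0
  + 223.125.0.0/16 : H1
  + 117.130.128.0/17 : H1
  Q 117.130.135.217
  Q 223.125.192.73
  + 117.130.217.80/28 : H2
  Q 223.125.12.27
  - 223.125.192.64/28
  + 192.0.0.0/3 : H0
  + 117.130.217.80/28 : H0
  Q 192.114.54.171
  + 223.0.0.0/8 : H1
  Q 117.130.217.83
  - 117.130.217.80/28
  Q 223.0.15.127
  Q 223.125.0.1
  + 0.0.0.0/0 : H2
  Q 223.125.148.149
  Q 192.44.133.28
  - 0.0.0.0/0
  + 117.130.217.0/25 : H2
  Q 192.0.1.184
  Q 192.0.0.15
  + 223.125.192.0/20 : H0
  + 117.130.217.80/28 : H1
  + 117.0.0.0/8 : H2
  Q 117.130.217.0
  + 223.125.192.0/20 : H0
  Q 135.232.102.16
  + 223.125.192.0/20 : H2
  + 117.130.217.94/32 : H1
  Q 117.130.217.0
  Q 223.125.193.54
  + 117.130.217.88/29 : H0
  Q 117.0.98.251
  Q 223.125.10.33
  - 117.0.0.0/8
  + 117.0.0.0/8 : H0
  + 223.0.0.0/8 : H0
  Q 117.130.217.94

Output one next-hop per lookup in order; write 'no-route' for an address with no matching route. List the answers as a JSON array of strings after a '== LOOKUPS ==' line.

Process each operation:
  add 223.125.192.64/28 -> H0 at depth 28
  add 223.125.0.0/16 -> H1 at depth 16
  add 117.130.128.0/17 -> H1 at depth 17
  ? 117.130.135.217  path d0:-→d1:-→d2:-→d3:-→d4:-→d5:-→d6:-→d7:-→d8:-→d9:-→d10:-→d11:-→d12:-→d13:-→d14:-→d15:-→d16:-→d17:H1  best=H1
  ? 223.125.192.73  path d0:-→d1:-→d2:-→d3:-→d4:-→d5:-→d6:-→d7:-→d8:-→d9:-→d10:-→d11:-→d12:-→d13:-→d14:-→d15:-→d16:H1→d17:-→d18:-→d19:-→d20:-→d21:-→d22:-→d23:-→d24:-→d25:-→d26:-→d27:-→d28:H0  best=H0
  add 117.130.217.80/28 -> H2 at depth 28
  ? 223.125.12.27  path d0:-→d1:-→d2:-→d3:-→d4:-→d5:-→d6:-→d7:-→d8:-→d9:-→d10:-→d11:-→d12:-→d13:-→d14:-→d15:-→d16:H1  best=H1
  - 223.125.192.64/28 clear@28
  add 192.0.0.0/3 -> H0 at depth 3
  add 117.130.217.80/28 -> H0 at depth 28
  ? 192.114.54.171  path d0:-→d1:-→d2:-→d3:H0  best=H0
  add 223.0.0.0/8 -> H1 at depth 8
  ? 117.130.217.83  path d0:-→d1:-→d2:-→d3:-→d4:-→d5:-→d6:-→d7:-→d8:-→d9:-→d10:-→d11:-→d12:-→d13:-→d14:-→d15:-→d16:-→d17:H1→d18:-→d19:-→d20:-→d21:-→d22:-→d23:-→d24:-→d25:-→d26:-→d27:-→d28:H0  best=H0
  - 117.130.217.80/28 clear@28
  ? 223.0.15.127  path d0:-→d1:-→d2:-→d3:H0→d4:-→d5:-→d6:-→d7:-→d8:H1→d9:-  best=H1
  ? 223.125.0.1  path d0:-→d1:-→d2:-→d3:H0→d4:-→d5:-→d6:-→d7:-→d8:H1→d9:-→d10:-→d11:-→d12:-→d13:-→d14:-→d15:-→d16:H1  best=H1
  add 0.0.0.0/0 -> H2 at depth 0
  ? 223.125.148.149  path d0:H2→d1:-→d2:-→d3:H0→d4:-→d5:-→d6:-→d7:-→d8:H1→d9:-→d10:-→d11:-→d12:-→d13:-→d14:-→d15:-→d16:H1→d17:-  best=H1
  ? 192.44.133.28  path d0:H2→d1:-→d2:-→d3:H0  best=H0
  - 0.0.0.0/0 clear@0
  add 117.130.217.0/25 -> H2 at depth 25
  ? 192.0.1.184  path d0:-→d1:-→d2:-→d3:H0  best=H0
  ? 192.0.0.15  path d0:-→d1:-→d2:-→d3:H0  best=H0
  add 223.125.192.0/20 -> H0 at depth 20
  add 117.130.217.80/28 -> H1 at depth 28
  add 117.0.0.0/8 -> H2 at depth 8
  ? 117.130.217.0  path d0:-→d1:-→d2:-→d3:-→d4:-→d5:-→d6:-→d7:-→d8:H2→d9:-→d10:-→d11:-→d12:-→d13:-→d14:-→d15:-→d16:-→d17:H1→d18:-→d19:-→d20:-→d21:-→d22:-→d23:-→d24:-→d25:H2  best=H2
  add 223.125.192.0/20 -> H0 at depth 20
  ? 135.232.102.16  path d0:-→d1:-  best=no-route
  add 223.125.192.0/20 -> H2 at depth 20
  add 117.130.217.94/32 -> H1 at depth 32
  ? 117.130.217.0  path d0:-→d1:-→d2:-→d3:-→d4:-→d5:-→d6:-→d7:-→d8:H2→d9:-→d10:-→d11:-→d12:-→d13:-→d14:-→d15:-→d16:-→d17:H1→d18:-→d19:-→d20:-→d21:-→d22:-→d23:-→d24:-→d25:H2  best=H2
  ? 223.125.193.54  path d0:-→d1:-→d2:-→d3:H0→d4:-→d5:-→d6:-→d7:-→d8:H1→d9:-→d10:-→d11:-→d12:-→d13:-→d14:-→d15:-→d16:H1→d17:-→d18:-→d19:-→d20:H2→d21:-→d22:-→d23:-  best=H2
  add 117.130.217.88/29 -> H0 at depth 29
  ? 117.0.98.251  path d0:-→d1:-→d2:-→d3:-→d4:-→d5:-→d6:-→d7:-→d8:H2  best=H2
  ? 223.125.10.33  path d0:-→d1:-→d2:-→d3:H0→d4:-→d5:-→d6:-→d7:-→d8:H1→d9:-→d10:-→d11:-→d12:-→d13:-→d14:-→d15:-→d16:H1  best=H1
  - 117.0.0.0/8 clear@8
  add 117.0.0.0/8 -> H0 at depth 8
  add 223.0.0.0/8 -> H0 at depth 8
  ? 117.130.217.94  path d0:-→d1:-→d2:-→d3:-→d4:-→d5:-→d6:-→d7:-→d8:H0→d9:-→d10:-→d11:-→d12:-→d13:-→d14:-→d15:-→d16:-→d17:H1→d18:-→d19:-→d20:-→d21:-→d22:-→d23:-→d24:-→d25:H2→d26:-→d27:-→d28:H1→d29:H0→d30:-→d31:-→d32:H1  best=H1

== LOOKUPS ==
["H1","H0","H1","H0","H0","H1","H1","H1","H0","H0","H0","H2","no-route","H2","H2","H2","H1","H1"]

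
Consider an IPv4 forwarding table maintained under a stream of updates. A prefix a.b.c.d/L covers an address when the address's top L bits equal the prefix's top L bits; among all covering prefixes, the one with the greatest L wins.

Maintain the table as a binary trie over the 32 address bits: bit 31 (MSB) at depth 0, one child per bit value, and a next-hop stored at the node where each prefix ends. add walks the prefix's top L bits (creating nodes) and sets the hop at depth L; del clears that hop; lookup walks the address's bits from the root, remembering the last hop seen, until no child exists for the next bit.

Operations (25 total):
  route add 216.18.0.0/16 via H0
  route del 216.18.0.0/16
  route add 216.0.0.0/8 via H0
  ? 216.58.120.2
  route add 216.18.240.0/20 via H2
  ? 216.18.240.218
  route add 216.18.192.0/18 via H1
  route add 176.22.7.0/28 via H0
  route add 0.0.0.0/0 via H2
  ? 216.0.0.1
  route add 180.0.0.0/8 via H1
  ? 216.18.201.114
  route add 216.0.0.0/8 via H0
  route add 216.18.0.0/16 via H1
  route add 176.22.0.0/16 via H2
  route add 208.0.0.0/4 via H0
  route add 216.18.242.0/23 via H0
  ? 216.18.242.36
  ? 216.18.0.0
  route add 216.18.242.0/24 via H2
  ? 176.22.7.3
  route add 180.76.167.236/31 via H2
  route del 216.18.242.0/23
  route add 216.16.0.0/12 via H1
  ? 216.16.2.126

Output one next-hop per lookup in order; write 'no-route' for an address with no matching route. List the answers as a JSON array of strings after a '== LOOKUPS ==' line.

Trace:
  add 216.18.0.0/16 -> H0 at depth 16
  - 216.18.0.0/16 clear@16
  add 216.0.0.0/8 -> H0 at depth 8
  ? 216.58.120.2  path d0:-→d1:-→d2:-→d3:-→d4:-→d5:-→d6:-→d7:-→d8:H0→d9:-→d10:-  best=H0
  add 216.18.240.0/20 -> H2 at depth 20
  ? 216.18.240.218  path d0:-→d1:-→d2:-→d3:-→d4:-→d5:-→d6:-→d7:-→d8:H0→d9:-→d10:-→d11:-→d12:-→d13:-→d14:-→d15:-→d16:-→d17:-→d18:-→d19:-→d20:H2  best=H2
  add 216.18.192.0/18 -> H1 at depth 18
  add 176.22.7.0/28 -> H0 at depth 28
  add 0.0.0.0/0 -> H2 at depth 0
  ? 216.0.0.1  path d0:H2→d1:-→d2:-→d3:-→d4:-→d5:-→d6:-→d7:-→d8:H0→d9:-→d10:-→d11:-  best=H0
  add 180.0.0.0/8 -> H1 at depth 8
  ? 216.18.201.114  path d0:H2→d1:-→d2:-→d3:-→d4:-→d5:-→d6:-→d7:-→d8:H0→d9:-→d10:-→d11:-→d12:-→d13:-→d14:-→d15:-→d16:-→d17:-→d18:H1  best=H1
  add 216.0.0.0/8 -> H0 at depth 8
  add 216.18.0.0/16 -> H1 at depth 16
  add 176.22.0.0/16 -> H2 at depth 16
  add 208.0.0.0/4 -> H0 at depth 4
  add 216.18.242.0/23 -> H0 at depth 23
  ? 216.18.242.36  path d0:H2→d1:-→d2:-→d3:-→d4:H0→d5:-→d6:-→d7:-→d8:H0→d9:-→d10:-→d11:-→d12:-→d13:-→d14:-→d15:-→d16:H1→d17:-→d18:H1→d19:-→d20:H2→d21:-→d22:-→d23:H0  best=H0
  ? 216.18.0.0  path d0:H2→d1:-→d2:-→d3:-→d4:H0→d5:-→d6:-→d7:-→d8:H0→d9:-→d10:-→d11:-→d12:-→d13:-→d14:-→d15:-→d16:H1  best=H1
  add 216.18.242.0/24 -> H2 at depth 24
  ? 176.22.7.3  path d0:H2→d1:-→d2:-→d3:-→d4:-→d5:-→d6:-→d7:-→d8:-→d9:-→d10:-→d11:-→d12:-→d13:-→d14:-→d15:-→d16:H2→d17:-→d18:-→d19:-→d20:-→d21:-→d22:-→d23:-→d24:-→d25:-→d26:-→d27:-→d28:H0  best=H0
  add 180.76.167.236/31 -> H2 at depth 31
  - 216.18.242.0/23 clear@23
  add 216.16.0.0/12 -> H1 at depth 12
  ? 216.16.2.126  path d0:H2→d1:-→d2:-→d3:-→d4:H0→d5:-→d6:-→d7:-→d8:H0→d9:-→d10:-→d11:-→d12:H1→d13:-→d14:-  best=H1

== LOOKUPS ==
["H0","H2","H0","H1","H0","H1","H0","H1"]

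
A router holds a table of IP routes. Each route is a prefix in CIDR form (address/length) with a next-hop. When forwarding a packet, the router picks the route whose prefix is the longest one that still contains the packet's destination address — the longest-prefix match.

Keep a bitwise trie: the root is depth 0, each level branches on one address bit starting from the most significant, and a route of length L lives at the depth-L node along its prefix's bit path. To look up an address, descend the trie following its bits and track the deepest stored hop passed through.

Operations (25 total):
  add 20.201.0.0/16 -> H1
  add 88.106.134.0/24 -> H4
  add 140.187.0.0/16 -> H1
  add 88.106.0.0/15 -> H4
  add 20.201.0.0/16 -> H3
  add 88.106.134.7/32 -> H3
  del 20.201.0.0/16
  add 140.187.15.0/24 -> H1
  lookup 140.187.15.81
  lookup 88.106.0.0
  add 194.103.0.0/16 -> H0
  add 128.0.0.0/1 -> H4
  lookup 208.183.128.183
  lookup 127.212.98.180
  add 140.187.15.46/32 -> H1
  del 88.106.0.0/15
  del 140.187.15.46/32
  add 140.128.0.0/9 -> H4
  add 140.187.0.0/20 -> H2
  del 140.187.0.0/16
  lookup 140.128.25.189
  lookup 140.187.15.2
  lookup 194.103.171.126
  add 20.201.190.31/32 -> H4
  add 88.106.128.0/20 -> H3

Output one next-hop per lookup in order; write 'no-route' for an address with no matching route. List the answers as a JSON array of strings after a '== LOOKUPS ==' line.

Process each operation:
  + 20.201.0.0/16 (H1) depth=16
  + 88.106.134.0/24 (H4) depth=24
  + 140.187.0.0/16 (H1) depth=16
  + 88.106.0.0/15 (H4) depth=15
  + 20.201.0.0/16 (H3) depth=16
  + 88.106.134.7/32 (H3) depth=32
  del 20.201.0.0/16 (clear depth 16)
  + 140.187.15.0/24 (H1) depth=24
  lookup 140.187.15.81: bits 100011001011101100001111 walk d0:-→d1:-→d2:-→d3:-→d4:-→d5:-→d6:-→d7:-→d8:-→d9:-→d10:-→d11:-→d12:-→d13:-→d14:-→d15:-→d16:H1→d17:-→d18:-→d19:-→d20:-→d21:-→d22:-→d23:-→d24:H1 -> H1
  lookup 88.106.0.0: bits 0101100001101010 walk d0:-→d1:-→d2:-→d3:-→d4:-→d5:-→d6:-→d7:-→d8:-→d9:-→d10:-→d11:-→d12:-→d13:-→d14:-→d15:H4→d16:- -> H4
  + 194.103.0.0/16 (H0) depth=16
  + 128.0.0.0/1 (H4) depth=1
  lookup 208.183.128.183: bits 110 walk d0:-→d1:H4→d2:-→d3:- -> H4
  lookup 127.212.98.180: bits 01 walk d0:-→d1:-→d2:- -> no-route
  + 140.187.15.46/32 (H1) depth=32
  del 88.106.0.0/15 (clear depth 15)
  del 140.187.15.46/32 (clear depth 32)
  + 140.128.0.0/9 (H4) depth=9
  + 140.187.0.0/20 (H2) depth=20
  del 140.187.0.0/16 (clear depth 16)
  lookup 140.128.25.189: bits 1000110010 walk d0:-→d1:H4→d2:-→d3:-→d4:-→d5:-→d6:-→d7:-→d8:-→d9:H4→d10:- -> H4
  lookup 140.187.15.2: bits 10001100101110110000111100 walk d0:-→d1:H4→d2:-→d3:-→d4:-→d5:-→d6:-→d7:-→d8:-→d9:H4→d10:-→d11:-→d12:-→d13:-→d14:-→d15:-→d16:-→d17:-→d18:-→d19:-→d20:H2→d21:-→d22:-→d23:-→d24:H1→d25:-→d26:- -> H1
  lookup 194.103.171.126: bits 1100001001100111 walk d0:-→d1:H4→d2:-→d3:-→d4:-→d5:-→d6:-→d7:-→d8:-→d9:-→d10:-→d11:-→d12:-→d13:-→d14:-→d15:-→d16:H0 -> H0
  + 20.201.190.31/32 (H4) depth=32
  + 88.106.128.0/20 (H3) depth=20

== LOOKUPS ==
["H1","H4","H4","no-route","H4","H1","H0"]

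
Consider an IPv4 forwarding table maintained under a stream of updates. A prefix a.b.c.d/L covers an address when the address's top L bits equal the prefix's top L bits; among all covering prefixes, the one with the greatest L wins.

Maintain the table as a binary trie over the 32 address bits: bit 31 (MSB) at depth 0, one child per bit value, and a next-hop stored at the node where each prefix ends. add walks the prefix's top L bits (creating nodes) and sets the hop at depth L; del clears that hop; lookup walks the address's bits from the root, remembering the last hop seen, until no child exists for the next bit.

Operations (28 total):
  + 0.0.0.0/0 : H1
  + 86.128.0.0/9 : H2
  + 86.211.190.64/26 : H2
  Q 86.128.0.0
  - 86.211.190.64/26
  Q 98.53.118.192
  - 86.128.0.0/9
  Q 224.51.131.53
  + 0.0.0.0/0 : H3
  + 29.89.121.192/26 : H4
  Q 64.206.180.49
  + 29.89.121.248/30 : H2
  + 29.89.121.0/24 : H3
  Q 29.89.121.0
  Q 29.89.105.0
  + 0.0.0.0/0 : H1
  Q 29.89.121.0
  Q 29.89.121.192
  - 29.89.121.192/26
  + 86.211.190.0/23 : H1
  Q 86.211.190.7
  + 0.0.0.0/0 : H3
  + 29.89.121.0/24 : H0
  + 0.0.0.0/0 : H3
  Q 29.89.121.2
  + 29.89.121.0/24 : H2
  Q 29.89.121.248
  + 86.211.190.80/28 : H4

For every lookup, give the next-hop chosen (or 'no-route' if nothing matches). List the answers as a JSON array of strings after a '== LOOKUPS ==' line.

Apply in order:
  + 0.0.0.0/0 (H1) depth=0
  + 86.128.0.0/9 (H2) depth=9
  + 86.211.190.64/26 (H2) depth=26
  lookup 86.128.0.0: bits 010101101 walk d0:H1→d1:-→d2:-→d3:-→d4:-→d5:-→d6:-→d7:-→d8:-→d9:H2 -> H2
  del 86.211.190.64/26 (clear depth 26)
  lookup 98.53.118.192: bits 01 walk d0:H1→d1:-→d2:- -> H1
  del 86.128.0.0/9 (clear depth 9)
  lookup 224.51.131.53: bits ε walk d0:H1 -> H1
  + 0.0.0.0/0 (H3) depth=0
  + 29.89.121.192/26 (H4) depth=26
  lookup 64.206.180.49: bits 010 walk d0:H3→d1:-→d2:-→d3:- -> H3
  + 29.89.121.248/30 (H2) depth=30
  + 29.89.121.0/24 (H3) depth=24
  lookup 29.89.121.0: bits 000111010101100101111001 walk d0:H3→d1:-→d2:-→d3:-→d4:-→d5:-→d6:-→d7:-→d8:-→d9:-→d10:-→d11:-→d12:-→d13:-→d14:-→d15:-→d16:-→d17:-→d18:-→d19:-→d20:-→d21:-→d22:-→d23:-→d24:H3 -> H3
  lookup 29.89.105.0: bits 0001110101011001011 walk d0:H3→d1:-→d2:-→d3:-→d4:-→d5:-→d6:-→d7:-→d8:-→d9:-→d10:-→d11:-→d12:-→d13:-→d14:-→d15:-→d16:-→d17:-→d18:-→d19:- -> H3
  + 0.0.0.0/0 (H1) depth=0
  lookup 29.89.121.0: bits 000111010101100101111001 walk d0:H1→d1:-→d2:-→d3:-→d4:-→d5:-→d6:-→d7:-→d8:-→d9:-→d10:-→d11:-→d12:-→d13:-→d14:-→d15:-→d16:-→d17:-→d18:-→d19:-→d20:-→d21:-→d22:-→d23:-→d24:H3 -> H3
  lookup 29.89.121.192: bits 00011101010110010111100111 walk d0:H1→d1:-→d2:-→d3:-→d4:-→d5:-→d6:-→d7:-→d8:-→d9:-→d10:-→d11:-→d12:-→d13:-→d14:-→d15:-→d16:-→d17:-→d18:-→d19:-→d20:-→d21:-→d22:-→d23:-→d24:H3→d25:-→d26:H4 -> H4
  del 29.89.121.192/26 (clear depth 26)
  + 86.211.190.0/23 (H1) depth=23
  lookup 86.211.190.7: bits 0101011011010011101111100 walk d0:H1→d1:-→d2:-→d3:-→d4:-→d5:-→d6:-→d7:-→d8:-→d9:-→d10:-→d11:-→d12:-→d13:-→d14:-→d15:-→d16:-→d17:-→d18:-→d19:-→d20:-→d21:-→d22:-→d23:H1→d24:-→d25:- -> H1
  + 0.0.0.0/0 (H3) depth=0
  + 29.89.121.0/24 (H0) depth=24
  + 0.0.0.0/0 (H3) depth=0
  lookup 29.89.121.2: bits 000111010101100101111001 walk d0:H3→d1:-→d2:-→d3:-→d4:-→d5:-→d6:-→d7:-→d8:-→d9:-→d10:-→d11:-→d12:-→d13:-→d14:-→d15:-→d16:-→d17:-→d18:-→d19:-→d20:-→d21:-→d22:-→d23:-→d24:H0 -> H0
  + 29.89.121.0/24 (H2) depth=24
  lookup 29.89.121.248: bits 000111010101100101111001111110 walk d0:H3→d1:-→d2:-→d3:-→d4:-→d5:-→d6:-→d7:-→d8:-→d9:-→d10:-→d11:-→d12:-→d13:-→d14:-→d15:-→d16:-→d17:-→d18:-→d19:-→d20:-→d21:-→d22:-→d23:-→d24:H2→d25:-→d26:-→d27:-→d28:-→d29:-→d30:H2 -> H2
  + 86.211.190.80/28 (H4) depth=28

== LOOKUPS ==
["H2","H1","H1","H3","H3","H3","H3","H4","H1","H0","H2"]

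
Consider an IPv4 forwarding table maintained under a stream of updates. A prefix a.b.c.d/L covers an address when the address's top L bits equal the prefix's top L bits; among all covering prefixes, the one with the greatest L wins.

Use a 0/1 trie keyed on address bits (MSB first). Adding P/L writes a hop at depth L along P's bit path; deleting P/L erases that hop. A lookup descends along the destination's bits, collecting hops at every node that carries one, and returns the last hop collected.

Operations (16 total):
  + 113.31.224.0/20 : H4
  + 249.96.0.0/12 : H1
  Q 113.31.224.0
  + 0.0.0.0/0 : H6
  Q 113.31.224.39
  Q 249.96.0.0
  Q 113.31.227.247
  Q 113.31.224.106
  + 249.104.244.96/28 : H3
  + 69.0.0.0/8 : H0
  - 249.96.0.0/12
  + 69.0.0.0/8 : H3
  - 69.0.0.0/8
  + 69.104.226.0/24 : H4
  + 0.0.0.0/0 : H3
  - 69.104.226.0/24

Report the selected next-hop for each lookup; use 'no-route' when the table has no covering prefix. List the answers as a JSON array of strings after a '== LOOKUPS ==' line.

Apply in order:
  + 113.31.224.0/20 (H4) depth=20
  + 249.96.0.0/12 (H1) depth=12
  ? 113.31.224.0  path d0:-→d1:-→d2:-→d3:-→d4:-→d5:-→d6:-→d7:-→d8:-→d9:-→d10:-→d11:-→d12:-→d13:-→d14:-→d15:-→d16:-→d17:-→d18:-→d19:-→d20:H4  best=H4
  + 0.0.0.0/0 (H6) depth=0
  ? 113.31.224.39  path d0:H6→d1:-→d2:-→d3:-→d4:-→d5:-→d6:-→d7:-→d8:-→d9:-→d10:-→d11:-→d12:-→d13:-→d14:-→d15:-→d16:-→d17:-→d18:-→d19:-→d20:H4  best=H4
  ? 249.96.0.0  path d0:H6→d1:-→d2:-→d3:-→d4:-→d5:-→d6:-→d7:-→d8:-→d9:-→d10:-→d11:-→d12:H1  best=H1
  ? 113.31.227.247  path d0:H6→d1:-→d2:-→d3:-→d4:-→d5:-→d6:-→d7:-→d8:-→d9:-→d10:-→d11:-→d12:-→d13:-→d14:-→d15:-→d16:-→d17:-→d18:-→d19:-→d20:H4  best=H4
  ? 113.31.224.106  path d0:H6→d1:-→d2:-→d3:-→d4:-→d5:-→d6:-→d7:-→d8:-→d9:-→d10:-→d11:-→d12:-→d13:-→d14:-→d15:-→d16:-→d17:-→d18:-→d19:-→d20:H4  best=H4
  + 249.104.244.96/28 (H3) depth=28
  + 69.0.0.0/8 (H0) depth=8
  del 249.96.0.0/12 (clear depth 12)
  + 69.0.0.0/8 (H3) depth=8
  del 69.0.0.0/8 (clear depth 8)
  + 69.104.226.0/24 (H4) depth=24
  + 0.0.0.0/0 (H3) depth=0
  del 69.104.226.0/24 (clear depth 24)

== LOOKUPS ==
["H4","H4","H1","H4","H4"]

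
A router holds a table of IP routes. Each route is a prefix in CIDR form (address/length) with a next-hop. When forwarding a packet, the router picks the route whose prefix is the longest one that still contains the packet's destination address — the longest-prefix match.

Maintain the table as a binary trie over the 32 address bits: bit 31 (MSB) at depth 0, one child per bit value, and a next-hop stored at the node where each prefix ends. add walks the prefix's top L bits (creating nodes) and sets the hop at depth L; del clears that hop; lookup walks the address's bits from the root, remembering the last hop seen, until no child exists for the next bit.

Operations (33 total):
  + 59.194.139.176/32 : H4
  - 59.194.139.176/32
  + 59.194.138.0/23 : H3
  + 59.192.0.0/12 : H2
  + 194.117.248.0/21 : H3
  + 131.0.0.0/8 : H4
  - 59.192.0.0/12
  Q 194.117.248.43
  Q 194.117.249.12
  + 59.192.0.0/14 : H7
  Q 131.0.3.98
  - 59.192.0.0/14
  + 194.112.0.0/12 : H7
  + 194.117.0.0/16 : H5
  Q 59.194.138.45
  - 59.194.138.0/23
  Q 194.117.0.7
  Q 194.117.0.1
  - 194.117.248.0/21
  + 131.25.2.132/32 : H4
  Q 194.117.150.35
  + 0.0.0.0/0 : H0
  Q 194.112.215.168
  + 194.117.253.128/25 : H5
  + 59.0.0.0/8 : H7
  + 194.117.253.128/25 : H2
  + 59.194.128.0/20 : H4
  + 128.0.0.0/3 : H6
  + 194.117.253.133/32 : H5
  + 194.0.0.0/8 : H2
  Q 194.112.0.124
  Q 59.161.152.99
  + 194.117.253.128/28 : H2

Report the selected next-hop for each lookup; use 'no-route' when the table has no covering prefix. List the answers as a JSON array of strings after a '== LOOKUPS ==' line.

Process each operation:
  + 59.194.139.176/32 (H4) depth=32
  - 59.194.139.176/32 clear@32
  + 59.194.138.0/23 (H3) depth=23
  + 59.192.0.0/12 (H2) depth=12
  + 194.117.248.0/21 (H3) depth=21
  + 131.0.0.0/8 (H4) depth=8
  - 59.192.0.0/12 clear@12
  ? 194.117.248.43  path d0:-→d1:-→d2:-→d3:-→d4:-→d5:-→d6:-→d7:-→d8:-→d9:-→d10:-→d11:-→d12:-→d13:-→d14:-→d15:-→d16:-→d17:-→d18:-→d19:-→d20:-→d21:H3  best=H3
  ? 194.117.249.12  path d0:-→d1:-→d2:-→d3:-→d4:-→d5:-→d6:-→d7:-→d8:-→d9:-→d10:-→d11:-→d12:-→d13:-→d14:-→d15:-→d16:-→d17:-→d18:-→d19:-→d20:-→d21:H3  best=H3
  + 59.192.0.0/14 (H7) depth=14
  ? 131.0.3.98  path d0:-→d1:-→d2:-→d3:-→d4:-→d5:-→d6:-→d7:-→d8:H4  best=H4
  - 59.192.0.0/14 clear@14
  + 194.112.0.0/12 (H7) depth=12
  + 194.117.0.0/16 (H5) depth=16
  ? 59.194.138.45  path d0:-→d1:-→d2:-→d3:-→d4:-→d5:-→d6:-→d7:-→d8:-→d9:-→d10:-→d11:-→d12:-→d13:-→d14:-→d15:-→d16:-→d17:-→d18:-→d19:-→d20:-→d21:-→d22:-→d23:H3  best=H3
  - 59.194.138.0/23 clear@23
  ? 194.117.0.7  path d0:-→d1:-→d2:-→d3:-→d4:-→d5:-→d6:-→d7:-→d8:-→d9:-→d10:-→d11:-→d12:H7→d13:-→d14:-→d15:-→d16:H5  best=H5
  ? 194.117.0.1  path d0:-→d1:-→d2:-→d3:-→d4:-→d5:-→d6:-→d7:-→d8:-→d9:-→d10:-→d11:-→d12:H7→d13:-→d14:-→d15:-→d16:H5  best=H5
  - 194.117.248.0/21 clear@21
  + 131.25.2.132/32 (H4) depth=32
  ? 194.117.150.35  path d0:-→d1:-→d2:-→d3:-→d4:-→d5:-→d6:-→d7:-→d8:-→d9:-→d10:-→d11:-→d12:H7→d13:-→d14:-→d15:-→d16:H5→d17:-  best=H5
  + 0.0.0.0/0 (H0) depth=0
  ? 194.112.215.168  path d0:H0→d1:-→d2:-→d3:-→d4:-→d5:-→d6:-→d7:-→d8:-→d9:-→d10:-→d11:-→d12:H7→d13:-  best=H7
  + 194.117.253.128/25 (H5) depth=25
  + 59.0.0.0/8 (H7) depth=8
  + 194.117.253.128/25 (H2) depth=25
  + 59.194.128.0/20 (H4) depth=20
  + 128.0.0.0/3 (H6) depth=3
  + 194.117.253.133/32 (H5) depth=32
  + 194.0.0.0/8 (H2) depth=8
  ? 194.112.0.124  path d0:H0→d1:-→d2:-→d3:-→d4:-→d5:-→d6:-→d7:-→d8:H2→d9:-→d10:-→d11:-→d12:H7→d13:-  best=H7
  ? 59.161.152.99  path d0:H0→d1:-→d2:-→d3:-→d4:-→d5:-→d6:-→d7:-→d8:H7→d9:-  best=H7
  + 194.117.253.128/28 (H2) depth=28

== LOOKUPS ==
["H3","H3","H4","H3","H5","H5","H5","H7","H7","H7"]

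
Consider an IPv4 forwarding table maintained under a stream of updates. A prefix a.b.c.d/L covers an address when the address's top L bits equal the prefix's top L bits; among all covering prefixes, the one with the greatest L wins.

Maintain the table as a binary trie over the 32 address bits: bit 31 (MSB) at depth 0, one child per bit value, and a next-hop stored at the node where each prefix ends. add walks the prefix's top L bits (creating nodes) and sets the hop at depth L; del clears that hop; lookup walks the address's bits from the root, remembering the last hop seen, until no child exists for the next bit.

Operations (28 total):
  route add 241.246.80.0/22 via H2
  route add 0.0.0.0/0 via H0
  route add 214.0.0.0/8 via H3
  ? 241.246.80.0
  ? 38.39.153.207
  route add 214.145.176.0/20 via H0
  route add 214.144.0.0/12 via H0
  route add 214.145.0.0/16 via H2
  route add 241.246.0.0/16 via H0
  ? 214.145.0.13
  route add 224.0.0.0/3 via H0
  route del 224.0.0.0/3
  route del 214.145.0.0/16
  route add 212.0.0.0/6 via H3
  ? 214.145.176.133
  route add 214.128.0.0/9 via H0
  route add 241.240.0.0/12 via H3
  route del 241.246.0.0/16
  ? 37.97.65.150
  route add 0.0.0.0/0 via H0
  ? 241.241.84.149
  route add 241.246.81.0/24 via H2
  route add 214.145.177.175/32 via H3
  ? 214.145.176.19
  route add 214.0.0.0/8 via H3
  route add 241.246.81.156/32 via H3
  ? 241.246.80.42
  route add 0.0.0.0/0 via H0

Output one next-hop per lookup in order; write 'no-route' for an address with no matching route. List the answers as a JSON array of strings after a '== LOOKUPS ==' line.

Trace:
  add 241.246.80.0/22 -> H2 at depth 22
  add 0.0.0.0/0 -> H0 at depth 0
  add 214.0.0.0/8 -> H3 at depth 8
  lookup 241.246.80.0: bits 1111000111110110010100 walk d0:H0→d1:-→d2:-→d3:-→d4:-→d5:-→d6:-→d7:-→d8:-→d9:-→d10:-→d11:-→d12:-→d13:-→d14:-→d15:-→d16:-→d17:-→d18:-→d19:-→d20:-→d21:-→d22:H2 -> H2
  lookup 38.39.153.207: bits ε walk d0:H0 -> H0
  add 214.145.176.0/20 -> H0 at depth 20
  add 214.144.0.0/12 -> H0 at depth 12
  add 214.145.0.0/16 -> H2 at depth 16
  add 241.246.0.0/16 -> H0 at depth 16
  lookup 214.145.0.13: bits 1101011010010001 walk d0:H0→d1:-→d2:-→d3:-→d4:-→d5:-→d6:-→d7:-→d8:H3→d9:-→d10:-→d11:-→d12:H0→d13:-→d14:-→d15:-→d16:H2 -> H2
  add 224.0.0.0/3 -> H0 at depth 3
  - 224.0.0.0/3 clear@3
  - 214.145.0.0/16 clear@16
  add 212.0.0.0/6 -> H3 at depth 6
  lookup 214.145.176.133: bits 11010110100100011011 walk d0:H0→d1:-→d2:-→d3:-→d4:-→d5:-→d6:H3→d7:-→d8:H3→d9:-→d10:-→d11:-→d12:H0→d13:-→d14:-→d15:-→d16:-→d17:-→d18:-→d19:-→d20:H0 -> H0
  add 214.128.0.0/9 -> H0 at depth 9
  add 241.240.0.0/12 -> H3 at depth 12
  - 241.246.0.0/16 clear@16
  lookup 37.97.65.150: bits ε walk d0:H0 -> H0
  add 0.0.0.0/0 -> H0 at depth 0
  lookup 241.241.84.149: bits 1111000111110 walk d0:H0→d1:-→d2:-→d3:-→d4:-→d5:-→d6:-→d7:-→d8:-→d9:-→d10:-→d11:-→d12:H3→d13:- -> H3
  add 241.246.81.0/24 -> H2 at depth 24
  add 214.145.177.175/32 -> H3 at depth 32
  lookup 214.145.176.19: bits 11010110100100011011000 walk d0:H0→d1:-→d2:-→d3:-→d4:-→d5:-→d6:H3→d7:-→d8:H3→d9:H0→d10:-→d11:-→d12:H0→d13:-→d14:-→d15:-→d16:-→d17:-→d18:-→d19:-→d20:H0→d21:-→d22:-→d23:- -> H0
  add 214.0.0.0/8 -> H3 at depth 8
  add 241.246.81.156/32 -> H3 at depth 32
  lookup 241.246.80.42: bits 11110001111101100101000 walk d0:H0→d1:-→d2:-→d3:-→d4:-→d5:-→d6:-→d7:-→d8:-→d9:-→d10:-→d11:-→d12:H3→d13:-→d14:-→d15:-→d16:-→d17:-→d18:-→d19:-→d20:-→d21:-→d22:H2→d23:- -> H2
  add 0.0.0.0/0 -> H0 at depth 0

== LOOKUPS ==
["H2","H0","H2","H0","H0","H3","H0","H2"]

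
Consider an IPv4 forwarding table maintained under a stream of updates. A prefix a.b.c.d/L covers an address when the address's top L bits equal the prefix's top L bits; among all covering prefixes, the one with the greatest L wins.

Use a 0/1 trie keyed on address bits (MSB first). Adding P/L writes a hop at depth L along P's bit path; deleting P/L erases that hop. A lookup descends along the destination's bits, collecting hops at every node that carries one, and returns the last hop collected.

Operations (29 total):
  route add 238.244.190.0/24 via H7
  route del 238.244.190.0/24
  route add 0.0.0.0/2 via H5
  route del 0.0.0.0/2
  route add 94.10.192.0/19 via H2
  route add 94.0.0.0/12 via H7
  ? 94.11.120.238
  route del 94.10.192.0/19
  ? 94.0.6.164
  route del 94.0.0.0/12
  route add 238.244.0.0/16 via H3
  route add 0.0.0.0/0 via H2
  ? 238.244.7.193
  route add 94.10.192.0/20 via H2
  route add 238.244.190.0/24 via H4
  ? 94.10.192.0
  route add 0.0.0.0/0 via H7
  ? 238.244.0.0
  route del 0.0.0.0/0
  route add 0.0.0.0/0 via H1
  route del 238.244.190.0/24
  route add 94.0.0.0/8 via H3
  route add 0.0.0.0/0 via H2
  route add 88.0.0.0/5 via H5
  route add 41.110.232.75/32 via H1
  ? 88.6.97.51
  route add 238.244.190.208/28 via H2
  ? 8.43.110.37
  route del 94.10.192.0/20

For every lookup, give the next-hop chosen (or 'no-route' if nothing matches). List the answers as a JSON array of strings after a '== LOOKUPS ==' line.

Process each operation:
  add 238.244.190.0/24 -> H7 at depth 24
  - 238.244.190.0/24 clear@24
  add 0.0.0.0/2 -> H5 at depth 2
  - 0.0.0.0/2 clear@2
  add 94.10.192.0/19 -> H2 at depth 19
  add 94.0.0.0/12 -> H7 at depth 12
  lookup 94.11.120.238: bits 010111100000101 walk d0:-→d1:-→d2:-→d3:-→d4:-→d5:-→d6:-→d7:-→d8:-→d9:-→d10:-→d11:-→d12:H7→d13:-→d14:-→d15:- -> H7
  - 94.10.192.0/19 clear@19
  lookup 94.0.6.164: bits 010111100000 walk d0:-→d1:-→d2:-→d3:-→d4:-→d5:-→d6:-→d7:-→d8:-→d9:-→d10:-→d11:-→d12:H7 -> H7
  - 94.0.0.0/12 clear@12
  add 238.244.0.0/16 -> H3 at depth 16
  add 0.0.0.0/0 -> H2 at depth 0
  lookup 238.244.7.193: bits 1110111011110100 walk d0:H2→d1:-→d2:-→d3:-→d4:-→d5:-→d6:-→d7:-→d8:-→d9:-→d10:-→d11:-→d12:-→d13:-→d14:-→d15:-→d16:H3 -> H3
  add 94.10.192.0/20 -> H2 at depth 20
  add 238.244.190.0/24 -> H4 at depth 24
  lookup 94.10.192.0: bits 01011110000010101100 walk d0:H2→d1:-→d2:-→d3:-→d4:-→d5:-→d6:-→d7:-→d8:-→d9:-→d10:-→d11:-→d12:-→d13:-→d14:-→d15:-→d16:-→d17:-→d18:-→d19:-→d20:H2 -> H2
  add 0.0.0.0/0 -> H7 at depth 0
  lookup 238.244.0.0: bits 1110111011110100 walk d0:H7→d1:-→d2:-→d3:-→d4:-→d5:-→d6:-→d7:-→d8:-→d9:-→d10:-→d11:-→d12:-→d13:-→d14:-→d15:-→d16:H3 -> H3
  - 0.0.0.0/0 clear@0
  add 0.0.0.0/0 -> H1 at depth 0
  - 238.244.190.0/24 clear@24
  add 94.0.0.0/8 -> H3 at depth 8
  add 0.0.0.0/0 -> H2 at depth 0
  add 88.0.0.0/5 -> H5 at depth 5
  add 41.110.232.75/32 -> H1 at depth 32
  lookup 88.6.97.51: bits 01011 walk d0:H2→d1:-→d2:-→d3:-→d4:-→d5:H5 -> H5
  add 238.244.190.208/28 -> H2 at depth 28
  lookup 8.43.110.37: bits 00 walk d0:H2→d1:-→d2:- -> H2
  - 94.10.192.0/20 clear@20

== LOOKUPS ==
["H7","H7","H3","H2","H3","H5","H2"]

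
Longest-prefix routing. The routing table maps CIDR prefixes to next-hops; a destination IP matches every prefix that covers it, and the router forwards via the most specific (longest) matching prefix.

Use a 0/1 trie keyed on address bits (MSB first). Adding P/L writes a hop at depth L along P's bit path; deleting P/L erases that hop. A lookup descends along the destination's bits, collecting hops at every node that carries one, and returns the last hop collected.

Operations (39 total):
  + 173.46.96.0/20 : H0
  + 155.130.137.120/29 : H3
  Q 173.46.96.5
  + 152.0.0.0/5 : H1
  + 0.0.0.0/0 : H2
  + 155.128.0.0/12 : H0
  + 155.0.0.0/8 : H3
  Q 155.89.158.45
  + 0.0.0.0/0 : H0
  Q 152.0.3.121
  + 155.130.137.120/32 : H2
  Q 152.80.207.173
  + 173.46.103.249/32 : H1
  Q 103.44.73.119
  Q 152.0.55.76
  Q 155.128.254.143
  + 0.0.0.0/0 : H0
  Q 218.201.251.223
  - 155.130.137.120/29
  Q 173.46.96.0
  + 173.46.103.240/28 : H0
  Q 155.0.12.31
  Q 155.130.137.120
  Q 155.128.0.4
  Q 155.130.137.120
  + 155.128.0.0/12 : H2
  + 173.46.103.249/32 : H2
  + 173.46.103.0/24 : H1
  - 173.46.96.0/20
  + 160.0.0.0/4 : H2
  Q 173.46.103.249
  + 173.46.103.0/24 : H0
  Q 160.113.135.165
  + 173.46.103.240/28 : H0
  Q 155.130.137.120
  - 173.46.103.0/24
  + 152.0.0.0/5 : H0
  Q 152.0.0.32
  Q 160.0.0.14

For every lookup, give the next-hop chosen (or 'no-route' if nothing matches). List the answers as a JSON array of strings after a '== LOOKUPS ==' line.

Trace:
  add 173.46.96.0/20 -> H0 at depth 20
  add 155.130.137.120/29 -> H3 at depth 29
  ? 173.46.96.5  path d0:-→d1:-→d2:-→d3:-→d4:-→d5:-→d6:-→d7:-→d8:-→d9:-→d10:-→d11:-→d12:-→d13:-→d14:-→d15:-→d16:-→d17:-→d18:-→d19:-→d20:H0  best=H0
  add 152.0.0.0/5 -> H1 at depth 5
  add 0.0.0.0/0 -> H2 at depth 0
  add 155.128.0.0/12 -> H0 at depth 12
  add 155.0.0.0/8 -> H3 at depth 8
  ? 155.89.158.45  path d0:H2→d1:-→d2:-→d3:-→d4:-→d5:H1→d6:-→d7:-→d8:H3  best=H3
  add 0.0.0.0/0 -> H0 at depth 0
  ? 152.0.3.121  path d0:H0→d1:-→d2:-→d3:-→d4:-→d5:H1→d6:-  best=H1
  add 155.130.137.120/32 -> H2 at depth 32
  ? 152.80.207.173  path d0:H0→d1:-→d2:-→d3:-→d4:-→d5:H1→d6:-  best=H1
  add 173.46.103.249/32 -> H1 at depth 32
  ? 103.44.73.119  path d0:H0  best=H0
  ? 152.0.55.76  path d0:H0→d1:-→d2:-→d3:-→d4:-→d5:H1→d6:-  best=H1
  ? 155.128.254.143  path d0:H0→d1:-→d2:-→d3:-→d4:-→d5:H1→d6:-→d7:-→d8:H3→d9:-→d10:-→d11:-→d12:H0→d13:-→d14:-  best=H0
  add 0.0.0.0/0 -> H0 at depth 0
  ? 218.201.251.223  path d0:H0→d1:-  best=H0
  - 155.130.137.120/29 clear@29
  ? 173.46.96.0  path d0:H0→d1:-→d2:-→d3:-→d4:-→d5:-→d6:-→d7:-→d8:-→d9:-→d10:-→d11:-→d12:-→d13:-→d14:-→d15:-→d16:-→d17:-→d18:-→d19:-→d20:H0→d21:-  best=H0
  add 173.46.103.240/28 -> H0 at depth 28
  ? 155.0.12.31  path d0:H0→d1:-→d2:-→d3:-→d4:-→d5:H1→d6:-→d7:-→d8:H3  best=H3
  ? 155.130.137.120  path d0:H0→d1:-→d2:-→d3:-→d4:-→d5:H1→d6:-→d7:-→d8:H3→d9:-→d10:-→d11:-→d12:H0→d13:-→d14:-→d15:-→d16:-→d17:-→d18:-→d19:-→d20:-→d21:-→d22:-→d23:-→d24:-→d25:-→d26:-→d27:-→d28:-→d29:-→d30:-→d31:-→d32:H2  best=H2
  ? 155.128.0.4  path d0:H0→d1:-→d2:-→d3:-→d4:-→d5:H1→d6:-→d7:-→d8:H3→d9:-→d10:-→d11:-→d12:H0→d13:-→d14:-  best=H0
  ? 155.130.137.120  path d0:H0→d1:-→d2:-→d3:-→d4:-→d5:H1→d6:-→d7:-→d8:H3→d9:-→d10:-→d11:-→d12:H0→d13:-→d14:-→d15:-→d16:-→d17:-→d18:-→d19:-→d20:-→d21:-→d22:-→d23:-→d24:-→d25:-→d26:-→d27:-→d28:-→d29:-→d30:-→d31:-→d32:H2  best=H2
  add 155.128.0.0/12 -> H2 at depth 12
  add 173.46.103.249/32 -> H2 at depth 32
  add 173.46.103.0/24 -> H1 at depth 24
  - 173.46.96.0/20 clear@20
  add 160.0.0.0/4 -> H2 at depth 4
  ? 173.46.103.249  path d0:H0→d1:-→d2:-→d3:-→d4:H2→d5:-→d6:-→d7:-→d8:-→d9:-→d10:-→d11:-→d12:-→d13:-→d14:-→d15:-→d16:-→d17:-→d18:-→d19:-→d20:-→d21:-→d22:-→d23:-→d24:H1→d25:-→d26:-→d27:-→d28:H0→d29:-→d30:-→d31:-→d32:H2  best=H2
  add 173.46.103.0/24 -> H0 at depth 24
  ? 160.113.135.165  path d0:H0→d1:-→d2:-→d3:-→d4:H2  best=H2
  add 173.46.103.240/28 -> H0 at depth 28
  ? 155.130.137.120  path d0:H0→d1:-→d2:-→d3:-→d4:-→d5:H1→d6:-→d7:-→d8:H3→d9:-→d10:-→d11:-→d12:H2→d13:-→d14:-→d15:-→d16:-→d17:-→d18:-→d19:-→d20:-→d21:-→d22:-→d23:-→d24:-→d25:-→d26:-→d27:-→d28:-→d29:-→d30:-→d31:-→d32:H2  best=H2
  - 173.46.103.0/24 clear@24
  add 152.0.0.0/5 -> H0 at depth 5
  ? 152.0.0.32  path d0:H0→d1:-→d2:-→d3:-→d4:-→d5:H0→d6:-  best=H0
  ? 160.0.0.14  path d0:H0→d1:-→d2:-→d3:-→d4:H2  best=H2

== LOOKUPS ==
["H0","H3","H1","H1","H0","H1","H0","H0","H0","H3","H2","H0","H2","H2","H2","H2","H0","H2"]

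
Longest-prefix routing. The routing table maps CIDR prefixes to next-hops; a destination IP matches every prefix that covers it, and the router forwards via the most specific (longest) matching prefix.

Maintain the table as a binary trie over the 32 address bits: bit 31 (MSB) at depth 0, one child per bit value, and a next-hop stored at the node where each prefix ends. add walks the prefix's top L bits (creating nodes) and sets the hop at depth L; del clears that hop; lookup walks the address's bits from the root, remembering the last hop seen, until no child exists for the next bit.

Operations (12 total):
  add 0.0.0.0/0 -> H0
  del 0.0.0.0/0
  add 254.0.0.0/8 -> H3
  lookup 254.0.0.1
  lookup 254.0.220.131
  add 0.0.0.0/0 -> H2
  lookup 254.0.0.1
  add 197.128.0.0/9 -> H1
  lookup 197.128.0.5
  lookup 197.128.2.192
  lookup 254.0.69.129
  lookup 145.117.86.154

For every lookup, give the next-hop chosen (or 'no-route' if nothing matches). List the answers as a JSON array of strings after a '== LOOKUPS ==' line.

Process each operation:
  + 0.0.0.0/0 (H0) depth=0
  - 0.0.0.0/0 clear@0
  + 254.0.0.0/8 (H3) depth=8
  ? 254.0.0.1  path d0:-→d1:-→d2:-→d3:-→d4:-→d5:-→d6:-→d7:-→d8:H3  best=H3
  ? 254.0.220.131  path d0:-→d1:-→d2:-→d3:-→d4:-→d5:-→d6:-→d7:-→d8:H3  best=H3
  + 0.0.0.0/0 (H2) depth=0
  ? 254.0.0.1  path d0:H2→d1:-→d2:-→d3:-→d4:-→d5:-→d6:-→d7:-→d8:H3  best=H3
  + 197.128.0.0/9 (H1) depth=9
  ? 197.128.0.5  path d0:H2→d1:-→d2:-→d3:-→d4:-→d5:-→d6:-→d7:-→d8:-→d9:H1  best=H1
  ? 197.128.2.192  path d0:H2→d1:-→d2:-→d3:-→d4:-→d5:-→d6:-→d7:-→d8:-→d9:H1  best=H1
  ? 254.0.69.129  path d0:H2→d1:-→d2:-→d3:-→d4:-→d5:-→d6:-→d7:-→d8:H3  best=H3
  ? 145.117.86.154  path d0:H2→d1:-  best=H2

== LOOKUPS ==
["H3","H3","H3","H1","H1","H3","H2"]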